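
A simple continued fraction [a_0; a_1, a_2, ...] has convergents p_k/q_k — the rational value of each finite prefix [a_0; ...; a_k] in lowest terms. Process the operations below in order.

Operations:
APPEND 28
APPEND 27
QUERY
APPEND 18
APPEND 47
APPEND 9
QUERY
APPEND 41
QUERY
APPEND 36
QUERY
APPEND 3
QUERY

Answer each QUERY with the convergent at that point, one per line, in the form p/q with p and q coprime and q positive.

APPEND 28: p_0 = 28·1 + 0 = 28, q_0 = 28·0 + 1 = 1 → 28/1
APPEND 27: p_1 = 27·28 + 1 = 757, q_1 = 27·1 + 0 = 27 → 757/27
APPEND 18: p_2 = 18·757 + 28 = 13654, q_2 = 18·27 + 1 = 487 → 13654/487
APPEND 47: p_3 = 47·13654 + 757 = 642495, q_3 = 47·487 + 27 = 22916 → 642495/22916
APPEND 9: p_4 = 9·642495 + 13654 = 5796109, q_4 = 9·22916 + 487 = 206731 → 5796109/206731
APPEND 41: p_5 = 41·5796109 + 642495 = 238282964, q_5 = 41·206731 + 22916 = 8498887 → 238282964/8498887
APPEND 36: p_6 = 36·238282964 + 5796109 = 8583982813, q_6 = 36·8498887 + 206731 = 306166663 → 8583982813/306166663
APPEND 3: p_7 = 3·8583982813 + 238282964 = 25990231403, q_7 = 3·306166663 + 8498887 = 926998876 → 25990231403/926998876

757/27
5796109/206731
238282964/8498887
8583982813/306166663
25990231403/926998876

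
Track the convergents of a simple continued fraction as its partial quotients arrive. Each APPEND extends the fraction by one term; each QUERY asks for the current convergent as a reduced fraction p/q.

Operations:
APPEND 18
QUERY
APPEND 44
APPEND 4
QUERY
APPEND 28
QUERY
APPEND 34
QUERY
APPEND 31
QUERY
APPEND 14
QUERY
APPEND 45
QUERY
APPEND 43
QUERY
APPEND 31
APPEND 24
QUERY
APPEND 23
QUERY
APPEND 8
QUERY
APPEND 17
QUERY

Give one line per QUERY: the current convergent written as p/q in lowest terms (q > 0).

APPEND 18: p_0 = 18·1 + 0 = 18, q_0 = 18·0 + 1 = 1 → 18/1
APPEND 44: p_1 = 44·18 + 1 = 793, q_1 = 44·1 + 0 = 44 → 793/44
APPEND 4: p_2 = 4·793 + 18 = 3190, q_2 = 4·44 + 1 = 177 → 3190/177
APPEND 28: p_3 = 28·3190 + 793 = 90113, q_3 = 28·177 + 44 = 5000 → 90113/5000
APPEND 34: p_4 = 34·90113 + 3190 = 3067032, q_4 = 34·5000 + 177 = 170177 → 3067032/170177
APPEND 31: p_5 = 31·3067032 + 90113 = 95168105, q_5 = 31·170177 + 5000 = 5280487 → 95168105/5280487
APPEND 14: p_6 = 14·95168105 + 3067032 = 1335420502, q_6 = 14·5280487 + 170177 = 74096995 → 1335420502/74096995
APPEND 45: p_7 = 45·1335420502 + 95168105 = 60189090695, q_7 = 45·74096995 + 5280487 = 3339645262 → 60189090695/3339645262
APPEND 43: p_8 = 43·60189090695 + 1335420502 = 2589466320387, q_8 = 43·3339645262 + 74096995 = 143678843261 → 2589466320387/143678843261
APPEND 31: p_9 = 31·2589466320387 + 60189090695 = 80333645022692, q_9 = 31·143678843261 + 3339645262 = 4457383786353 → 80333645022692/4457383786353
APPEND 24: p_10 = 24·80333645022692 + 2589466320387 = 1930596946864995, q_10 = 24·4457383786353 + 143678843261 = 107120889715733 → 1930596946864995/107120889715733
APPEND 23: p_11 = 23·1930596946864995 + 80333645022692 = 44484063422917577, q_11 = 23·107120889715733 + 4457383786353 = 2468237847248212 → 44484063422917577/2468237847248212
APPEND 8: p_12 = 8·44484063422917577 + 1930596946864995 = 357803104330205611, q_12 = 8·2468237847248212 + 107120889715733 = 19853023667701429 → 357803104330205611/19853023667701429
APPEND 17: p_13 = 17·357803104330205611 + 44484063422917577 = 6127136837036412964, q_13 = 17·19853023667701429 + 2468237847248212 = 339969640198172505 → 6127136837036412964/339969640198172505

18/1
3190/177
90113/5000
3067032/170177
95168105/5280487
1335420502/74096995
60189090695/3339645262
2589466320387/143678843261
1930596946864995/107120889715733
44484063422917577/2468237847248212
357803104330205611/19853023667701429
6127136837036412964/339969640198172505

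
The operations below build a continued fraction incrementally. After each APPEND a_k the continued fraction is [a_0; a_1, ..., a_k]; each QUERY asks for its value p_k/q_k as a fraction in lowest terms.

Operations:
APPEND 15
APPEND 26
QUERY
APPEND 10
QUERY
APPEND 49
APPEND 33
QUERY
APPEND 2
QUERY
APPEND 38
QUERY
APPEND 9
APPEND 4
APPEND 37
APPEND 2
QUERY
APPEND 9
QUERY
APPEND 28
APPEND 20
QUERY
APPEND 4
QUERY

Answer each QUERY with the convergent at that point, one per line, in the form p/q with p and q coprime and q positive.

APPEND 15: p_0 = 15·1 + 0 = 15, q_0 = 15·0 + 1 = 1 → 15/1
APPEND 26: p_1 = 26·15 + 1 = 391, q_1 = 26·1 + 0 = 26 → 391/26
APPEND 10: p_2 = 10·391 + 15 = 3925, q_2 = 10·26 + 1 = 261 → 3925/261
APPEND 49: p_3 = 49·3925 + 391 = 192716, q_3 = 49·261 + 26 = 12815 → 192716/12815
APPEND 33: p_4 = 33·192716 + 3925 = 6363553, q_4 = 33·12815 + 261 = 423156 → 6363553/423156
APPEND 2: p_5 = 2·6363553 + 192716 = 12919822, q_5 = 2·423156 + 12815 = 859127 → 12919822/859127
APPEND 38: p_6 = 38·12919822 + 6363553 = 497316789, q_6 = 38·859127 + 423156 = 33069982 → 497316789/33069982
APPEND 9: p_7 = 9·497316789 + 12919822 = 4488770923, q_7 = 9·33069982 + 859127 = 298488965 → 4488770923/298488965
APPEND 4: p_8 = 4·4488770923 + 497316789 = 18452400481, q_8 = 4·298488965 + 33069982 = 1227025842 → 18452400481/1227025842
APPEND 37: p_9 = 37·18452400481 + 4488770923 = 687227588720, q_9 = 37·1227025842 + 298488965 = 45698445119 → 687227588720/45698445119
APPEND 2: p_10 = 2·687227588720 + 18452400481 = 1392907577921, q_10 = 2·45698445119 + 1227025842 = 92623916080 → 1392907577921/92623916080
APPEND 9: p_11 = 9·1392907577921 + 687227588720 = 13223395790009, q_11 = 9·92623916080 + 45698445119 = 879313689839 → 13223395790009/879313689839
APPEND 28: p_12 = 28·13223395790009 + 1392907577921 = 371647989698173, q_12 = 28·879313689839 + 92623916080 = 24713407231572 → 371647989698173/24713407231572
APPEND 20: p_13 = 20·371647989698173 + 13223395790009 = 7446183189753469, q_13 = 20·24713407231572 + 879313689839 = 495147458321279 → 7446183189753469/495147458321279
APPEND 4: p_14 = 4·7446183189753469 + 371647989698173 = 30156380748712049, q_14 = 4·495147458321279 + 24713407231572 = 2005303240516688 → 30156380748712049/2005303240516688

391/26
3925/261
6363553/423156
12919822/859127
497316789/33069982
1392907577921/92623916080
13223395790009/879313689839
7446183189753469/495147458321279
30156380748712049/2005303240516688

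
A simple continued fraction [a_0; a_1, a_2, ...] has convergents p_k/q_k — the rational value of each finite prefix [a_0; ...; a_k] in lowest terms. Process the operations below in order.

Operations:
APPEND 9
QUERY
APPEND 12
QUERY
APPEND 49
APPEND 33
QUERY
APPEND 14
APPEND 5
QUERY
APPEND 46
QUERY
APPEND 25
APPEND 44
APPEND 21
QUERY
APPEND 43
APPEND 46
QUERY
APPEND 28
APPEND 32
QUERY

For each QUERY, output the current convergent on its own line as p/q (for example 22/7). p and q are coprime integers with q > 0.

APPEND 9: p_0 = 9·1 + 0 = 9, q_0 = 9·0 + 1 = 1 → 9/1
APPEND 12: p_1 = 12·9 + 1 = 109, q_1 = 12·1 + 0 = 12 → 109/12
APPEND 49: p_2 = 49·109 + 9 = 5350, q_2 = 49·12 + 1 = 589 → 5350/589
APPEND 33: p_3 = 33·5350 + 109 = 176659, q_3 = 33·589 + 12 = 19449 → 176659/19449
APPEND 14: p_4 = 14·176659 + 5350 = 2478576, q_4 = 14·19449 + 589 = 272875 → 2478576/272875
APPEND 5: p_5 = 5·2478576 + 176659 = 12569539, q_5 = 5·272875 + 19449 = 1383824 → 12569539/1383824
APPEND 46: p_6 = 46·12569539 + 2478576 = 580677370, q_6 = 46·1383824 + 272875 = 63928779 → 580677370/63928779
APPEND 25: p_7 = 25·580677370 + 12569539 = 14529503789, q_7 = 25·63928779 + 1383824 = 1599603299 → 14529503789/1599603299
APPEND 44: p_8 = 44·14529503789 + 580677370 = 639878844086, q_8 = 44·1599603299 + 63928779 = 70446473935 → 639878844086/70446473935
APPEND 21: p_9 = 21·639878844086 + 14529503789 = 13451985229595, q_9 = 21·70446473935 + 1599603299 = 1480975555934 → 13451985229595/1480975555934
APPEND 43: p_10 = 43·13451985229595 + 639878844086 = 579075243716671, q_10 = 43·1480975555934 + 70446473935 = 63752395379097 → 579075243716671/63752395379097
APPEND 46: p_11 = 46·579075243716671 + 13451985229595 = 26650913196196461, q_11 = 46·63752395379097 + 1480975555934 = 2934091162994396 → 26650913196196461/2934091162994396
APPEND 28: p_12 = 28·26650913196196461 + 579075243716671 = 746804644737217579, q_12 = 28·2934091162994396 + 63752395379097 = 82218304959222185 → 746804644737217579/82218304959222185
APPEND 32: p_13 = 32·746804644737217579 + 26650913196196461 = 23924399544787158989, q_13 = 32·82218304959222185 + 2934091162994396 = 2633919849858104316 → 23924399544787158989/2633919849858104316

9/1
109/12
176659/19449
12569539/1383824
580677370/63928779
13451985229595/1480975555934
26650913196196461/2934091162994396
23924399544787158989/2633919849858104316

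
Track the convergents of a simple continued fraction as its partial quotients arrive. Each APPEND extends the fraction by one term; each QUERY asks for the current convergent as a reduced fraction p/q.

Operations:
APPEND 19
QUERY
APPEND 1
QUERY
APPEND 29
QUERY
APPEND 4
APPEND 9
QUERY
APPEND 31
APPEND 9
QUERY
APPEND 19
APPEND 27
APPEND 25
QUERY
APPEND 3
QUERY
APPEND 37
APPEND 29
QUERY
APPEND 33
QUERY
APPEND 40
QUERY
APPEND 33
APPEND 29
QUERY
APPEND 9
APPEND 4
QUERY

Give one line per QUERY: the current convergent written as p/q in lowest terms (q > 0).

APPEND 19: p_0 = 19·1 + 0 = 19, q_0 = 19·0 + 1 = 1 → 19/1
APPEND 1: p_1 = 1·19 + 1 = 20, q_1 = 1·1 + 0 = 1 → 20/1
APPEND 29: p_2 = 29·20 + 19 = 599, q_2 = 29·1 + 1 = 30 → 599/30
APPEND 4: p_3 = 4·599 + 20 = 2416, q_3 = 4·30 + 1 = 121 → 2416/121
APPEND 9: p_4 = 9·2416 + 599 = 22343, q_4 = 9·121 + 30 = 1119 → 22343/1119
APPEND 31: p_5 = 31·22343 + 2416 = 695049, q_5 = 31·1119 + 121 = 34810 → 695049/34810
APPEND 9: p_6 = 9·695049 + 22343 = 6277784, q_6 = 9·34810 + 1119 = 314409 → 6277784/314409
APPEND 19: p_7 = 19·6277784 + 695049 = 119972945, q_7 = 19·314409 + 34810 = 6008581 → 119972945/6008581
APPEND 27: p_8 = 27·119972945 + 6277784 = 3245547299, q_8 = 27·6008581 + 314409 = 162546096 → 3245547299/162546096
APPEND 25: p_9 = 25·3245547299 + 119972945 = 81258655420, q_9 = 25·162546096 + 6008581 = 4069660981 → 81258655420/4069660981
APPEND 3: p_10 = 3·81258655420 + 3245547299 = 247021513559, q_10 = 3·4069660981 + 162546096 = 12371529039 → 247021513559/12371529039
APPEND 37: p_11 = 37·247021513559 + 81258655420 = 9221054657103, q_11 = 37·12371529039 + 4069660981 = 461816235424 → 9221054657103/461816235424
APPEND 29: p_12 = 29·9221054657103 + 247021513559 = 267657606569546, q_12 = 29·461816235424 + 12371529039 = 13405042356335 → 267657606569546/13405042356335
APPEND 33: p_13 = 33·267657606569546 + 9221054657103 = 8841922071452121, q_13 = 33·13405042356335 + 461816235424 = 442828213994479 → 8841922071452121/442828213994479
APPEND 40: p_14 = 40·8841922071452121 + 267657606569546 = 353944540464654386, q_14 = 40·442828213994479 + 13405042356335 = 17726533602135495 → 353944540464654386/17726533602135495
APPEND 33: p_15 = 33·353944540464654386 + 8841922071452121 = 11689011757405046859, q_15 = 33·17726533602135495 + 442828213994479 = 585418437084465814 → 11689011757405046859/585418437084465814
APPEND 29: p_16 = 29·11689011757405046859 + 353944540464654386 = 339335285505211013297, q_16 = 29·585418437084465814 + 17726533602135495 = 16994861209051644101 → 339335285505211013297/16994861209051644101
APPEND 9: p_17 = 9·339335285505211013297 + 11689011757405046859 = 3065706581304304166532, q_17 = 9·16994861209051644101 + 585418437084465814 = 153539169318549262723 → 3065706581304304166532/153539169318549262723
APPEND 4: p_18 = 4·3065706581304304166532 + 339335285505211013297 = 12602161610722427679425, q_18 = 4·153539169318549262723 + 16994861209051644101 = 631151538483248694993 → 12602161610722427679425/631151538483248694993

19/1
20/1
599/30
22343/1119
6277784/314409
81258655420/4069660981
247021513559/12371529039
267657606569546/13405042356335
8841922071452121/442828213994479
353944540464654386/17726533602135495
339335285505211013297/16994861209051644101
12602161610722427679425/631151538483248694993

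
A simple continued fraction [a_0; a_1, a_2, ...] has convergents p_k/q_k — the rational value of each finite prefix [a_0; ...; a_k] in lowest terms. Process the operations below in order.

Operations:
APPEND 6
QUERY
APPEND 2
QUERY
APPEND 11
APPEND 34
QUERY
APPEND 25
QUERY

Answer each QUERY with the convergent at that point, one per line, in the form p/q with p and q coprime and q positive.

6/1
13/2
5079/784
127124/19623

APPEND 6: p_0 = 6·1 + 0 = 6, q_0 = 6·0 + 1 = 1 → 6/1
APPEND 2: p_1 = 2·6 + 1 = 13, q_1 = 2·1 + 0 = 2 → 13/2
APPEND 11: p_2 = 11·13 + 6 = 149, q_2 = 11·2 + 1 = 23 → 149/23
APPEND 34: p_3 = 34·149 + 13 = 5079, q_3 = 34·23 + 2 = 784 → 5079/784
APPEND 25: p_4 = 25·5079 + 149 = 127124, q_4 = 25·784 + 23 = 19623 → 127124/19623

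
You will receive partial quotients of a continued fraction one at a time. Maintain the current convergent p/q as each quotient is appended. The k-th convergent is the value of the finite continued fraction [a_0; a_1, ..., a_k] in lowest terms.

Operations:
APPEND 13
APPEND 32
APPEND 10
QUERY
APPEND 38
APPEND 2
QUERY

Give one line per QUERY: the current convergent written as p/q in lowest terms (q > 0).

4183/321
322925/24781

APPEND 13: p_0 = 13·1 + 0 = 13, q_0 = 13·0 + 1 = 1 → 13/1
APPEND 32: p_1 = 32·13 + 1 = 417, q_1 = 32·1 + 0 = 32 → 417/32
APPEND 10: p_2 = 10·417 + 13 = 4183, q_2 = 10·32 + 1 = 321 → 4183/321
APPEND 38: p_3 = 38·4183 + 417 = 159371, q_3 = 38·321 + 32 = 12230 → 159371/12230
APPEND 2: p_4 = 2·159371 + 4183 = 322925, q_4 = 2·12230 + 321 = 24781 → 322925/24781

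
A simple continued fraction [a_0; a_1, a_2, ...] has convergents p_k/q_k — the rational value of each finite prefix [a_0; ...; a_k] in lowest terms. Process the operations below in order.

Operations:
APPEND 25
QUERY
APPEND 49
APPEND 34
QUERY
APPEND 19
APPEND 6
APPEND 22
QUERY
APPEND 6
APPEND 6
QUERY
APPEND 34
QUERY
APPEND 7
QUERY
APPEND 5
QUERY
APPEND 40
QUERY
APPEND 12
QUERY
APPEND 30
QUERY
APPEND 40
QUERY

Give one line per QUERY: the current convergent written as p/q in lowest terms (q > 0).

APPEND 25: p_0 = 25·1 + 0 = 25, q_0 = 25·0 + 1 = 1 → 25/1
APPEND 49: p_1 = 49·25 + 1 = 1226, q_1 = 49·1 + 0 = 49 → 1226/49
APPEND 34: p_2 = 34·1226 + 25 = 41709, q_2 = 34·49 + 1 = 1667 → 41709/1667
APPEND 19: p_3 = 19·41709 + 1226 = 793697, q_3 = 19·1667 + 49 = 31722 → 793697/31722
APPEND 6: p_4 = 6·793697 + 41709 = 4803891, q_4 = 6·31722 + 1667 = 191999 → 4803891/191999
APPEND 22: p_5 = 22·4803891 + 793697 = 106479299, q_5 = 22·191999 + 31722 = 4255700 → 106479299/4255700
APPEND 6: p_6 = 6·106479299 + 4803891 = 643679685, q_6 = 6·4255700 + 191999 = 25726199 → 643679685/25726199
APPEND 6: p_7 = 6·643679685 + 106479299 = 3968557409, q_7 = 6·25726199 + 4255700 = 158612894 → 3968557409/158612894
APPEND 34: p_8 = 34·3968557409 + 643679685 = 135574631591, q_8 = 34·158612894 + 25726199 = 5418564595 → 135574631591/5418564595
APPEND 7: p_9 = 7·135574631591 + 3968557409 = 952990978546, q_9 = 7·5418564595 + 158612894 = 38088565059 → 952990978546/38088565059
APPEND 5: p_10 = 5·952990978546 + 135574631591 = 4900529524321, q_10 = 5·38088565059 + 5418564595 = 195861389890 → 4900529524321/195861389890
APPEND 40: p_11 = 40·4900529524321 + 952990978546 = 196974171951386, q_11 = 40·195861389890 + 38088565059 = 7872544160659 → 196974171951386/7872544160659
APPEND 12: p_12 = 12·196974171951386 + 4900529524321 = 2368590592940953, q_12 = 12·7872544160659 + 195861389890 = 94666391317798 → 2368590592940953/94666391317798
APPEND 30: p_13 = 30·2368590592940953 + 196974171951386 = 71254691960179976, q_13 = 30·94666391317798 + 7872544160659 = 2847864283694599 → 71254691960179976/2847864283694599
APPEND 40: p_14 = 40·71254691960179976 + 2368590592940953 = 2852556269000139993, q_14 = 40·2847864283694599 + 94666391317798 = 114009237739101758 → 2852556269000139993/114009237739101758

25/1
41709/1667
106479299/4255700
3968557409/158612894
135574631591/5418564595
952990978546/38088565059
4900529524321/195861389890
196974171951386/7872544160659
2368590592940953/94666391317798
71254691960179976/2847864283694599
2852556269000139993/114009237739101758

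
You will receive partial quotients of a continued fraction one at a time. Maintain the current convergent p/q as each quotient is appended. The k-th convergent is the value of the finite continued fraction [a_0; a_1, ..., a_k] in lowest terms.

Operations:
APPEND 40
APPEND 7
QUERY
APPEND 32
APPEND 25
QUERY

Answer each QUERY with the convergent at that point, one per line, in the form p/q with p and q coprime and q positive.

281/7
226081/5632

APPEND 40: p_0 = 40·1 + 0 = 40, q_0 = 40·0 + 1 = 1 → 40/1
APPEND 7: p_1 = 7·40 + 1 = 281, q_1 = 7·1 + 0 = 7 → 281/7
APPEND 32: p_2 = 32·281 + 40 = 9032, q_2 = 32·7 + 1 = 225 → 9032/225
APPEND 25: p_3 = 25·9032 + 281 = 226081, q_3 = 25·225 + 7 = 5632 → 226081/5632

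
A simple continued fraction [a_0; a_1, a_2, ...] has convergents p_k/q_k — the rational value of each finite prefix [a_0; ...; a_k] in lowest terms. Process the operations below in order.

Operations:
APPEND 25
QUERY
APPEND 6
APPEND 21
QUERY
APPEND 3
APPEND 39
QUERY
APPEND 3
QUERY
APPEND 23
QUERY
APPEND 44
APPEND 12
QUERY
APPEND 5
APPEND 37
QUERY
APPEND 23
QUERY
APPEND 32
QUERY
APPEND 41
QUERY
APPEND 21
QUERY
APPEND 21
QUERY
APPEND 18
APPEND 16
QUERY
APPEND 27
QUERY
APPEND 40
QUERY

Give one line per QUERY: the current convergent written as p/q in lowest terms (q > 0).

APPEND 25: p_0 = 25·1 + 0 = 25, q_0 = 25·0 + 1 = 1 → 25/1
APPEND 6: p_1 = 6·25 + 1 = 151, q_1 = 6·1 + 0 = 6 → 151/6
APPEND 21: p_2 = 21·151 + 25 = 3196, q_2 = 21·6 + 1 = 127 → 3196/127
APPEND 3: p_3 = 3·3196 + 151 = 9739, q_3 = 3·127 + 6 = 387 → 9739/387
APPEND 39: p_4 = 39·9739 + 3196 = 383017, q_4 = 39·387 + 127 = 15220 → 383017/15220
APPEND 3: p_5 = 3·383017 + 9739 = 1158790, q_5 = 3·15220 + 387 = 46047 → 1158790/46047
APPEND 23: p_6 = 23·1158790 + 383017 = 27035187, q_6 = 23·46047 + 15220 = 1074301 → 27035187/1074301
APPEND 44: p_7 = 44·27035187 + 1158790 = 1190707018, q_7 = 44·1074301 + 46047 = 47315291 → 1190707018/47315291
APPEND 12: p_8 = 12·1190707018 + 27035187 = 14315519403, q_8 = 12·47315291 + 1074301 = 568857793 → 14315519403/568857793
APPEND 5: p_9 = 5·14315519403 + 1190707018 = 72768304033, q_9 = 5·568857793 + 47315291 = 2891604256 → 72768304033/2891604256
APPEND 37: p_10 = 37·72768304033 + 14315519403 = 2706742768624, q_10 = 37·2891604256 + 568857793 = 107558215265 → 2706742768624/107558215265
APPEND 23: p_11 = 23·2706742768624 + 72768304033 = 62327851982385, q_11 = 23·107558215265 + 2891604256 = 2476730555351 → 62327851982385/2476730555351
APPEND 32: p_12 = 32·62327851982385 + 2706742768624 = 1997198006204944, q_12 = 32·2476730555351 + 107558215265 = 79362935986497 → 1997198006204944/79362935986497
APPEND 41: p_13 = 41·1997198006204944 + 62327851982385 = 81947446106385089, q_13 = 41·79362935986497 + 2476730555351 = 3256357106001728 → 81947446106385089/3256357106001728
APPEND 21: p_14 = 21·81947446106385089 + 1997198006204944 = 1722893566240291813, q_14 = 21·3256357106001728 + 79362935986497 = 68462862162022785 → 1722893566240291813/68462862162022785
APPEND 21: p_15 = 21·1722893566240291813 + 81947446106385089 = 36262712337152513162, q_15 = 21·68462862162022785 + 3256357106001728 = 1440976462508480213 → 36262712337152513162/1440976462508480213
APPEND 18: p_16 = 18·36262712337152513162 + 1722893566240291813 = 654451715634985528729, q_16 = 18·1440976462508480213 + 68462862162022785 = 26006039187314666619 → 654451715634985528729/26006039187314666619
APPEND 16: p_17 = 16·654451715634985528729 + 36262712337152513162 = 10507490162496920972826, q_17 = 16·26006039187314666619 + 1440976462508480213 = 417537603459543146117 → 10507490162496920972826/417537603459543146117
APPEND 27: p_18 = 27·10507490162496920972826 + 654451715634985528729 = 284356686103051851795031, q_18 = 27·417537603459543146117 + 26006039187314666619 = 11299521332594979611778 → 284356686103051851795031/11299521332594979611778
APPEND 40: p_19 = 40·284356686103051851795031 + 10507490162496920972826 = 11384774934284570992774066, q_19 = 40·11299521332594979611778 + 417537603459543146117 = 452398390907258727617237 → 11384774934284570992774066/452398390907258727617237

25/1
3196/127
383017/15220
1158790/46047
27035187/1074301
14315519403/568857793
2706742768624/107558215265
62327851982385/2476730555351
1997198006204944/79362935986497
81947446106385089/3256357106001728
1722893566240291813/68462862162022785
36262712337152513162/1440976462508480213
10507490162496920972826/417537603459543146117
284356686103051851795031/11299521332594979611778
11384774934284570992774066/452398390907258727617237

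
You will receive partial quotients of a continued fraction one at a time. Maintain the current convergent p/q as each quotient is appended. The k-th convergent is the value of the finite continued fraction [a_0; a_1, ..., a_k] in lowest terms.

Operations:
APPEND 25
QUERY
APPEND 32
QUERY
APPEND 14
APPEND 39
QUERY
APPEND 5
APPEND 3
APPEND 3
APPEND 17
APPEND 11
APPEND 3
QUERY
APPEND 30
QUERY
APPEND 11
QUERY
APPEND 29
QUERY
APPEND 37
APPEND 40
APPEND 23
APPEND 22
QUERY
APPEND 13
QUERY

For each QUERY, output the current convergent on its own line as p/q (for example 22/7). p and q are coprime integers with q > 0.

25/1
801/32
439122/17543
13827211082/552399479
419290529747/16750729327
4626023038299/184810422076
134573958640418/5376252969531
101250605324511588956/4044979229579018563
1320851101775507183607/52768230421186980415

APPEND 25: p_0 = 25·1 + 0 = 25, q_0 = 25·0 + 1 = 1 → 25/1
APPEND 32: p_1 = 32·25 + 1 = 801, q_1 = 32·1 + 0 = 32 → 801/32
APPEND 14: p_2 = 14·801 + 25 = 11239, q_2 = 14·32 + 1 = 449 → 11239/449
APPEND 39: p_3 = 39·11239 + 801 = 439122, q_3 = 39·449 + 32 = 17543 → 439122/17543
APPEND 5: p_4 = 5·439122 + 11239 = 2206849, q_4 = 5·17543 + 449 = 88164 → 2206849/88164
APPEND 3: p_5 = 3·2206849 + 439122 = 7059669, q_5 = 3·88164 + 17543 = 282035 → 7059669/282035
APPEND 3: p_6 = 3·7059669 + 2206849 = 23385856, q_6 = 3·282035 + 88164 = 934269 → 23385856/934269
APPEND 17: p_7 = 17·23385856 + 7059669 = 404619221, q_7 = 17·934269 + 282035 = 16164608 → 404619221/16164608
APPEND 11: p_8 = 11·404619221 + 23385856 = 4474197287, q_8 = 11·16164608 + 934269 = 178744957 → 4474197287/178744957
APPEND 3: p_9 = 3·4474197287 + 404619221 = 13827211082, q_9 = 3·178744957 + 16164608 = 552399479 → 13827211082/552399479
APPEND 30: p_10 = 30·13827211082 + 4474197287 = 419290529747, q_10 = 30·552399479 + 178744957 = 16750729327 → 419290529747/16750729327
APPEND 11: p_11 = 11·419290529747 + 13827211082 = 4626023038299, q_11 = 11·16750729327 + 552399479 = 184810422076 → 4626023038299/184810422076
APPEND 29: p_12 = 29·4626023038299 + 419290529747 = 134573958640418, q_12 = 29·184810422076 + 16750729327 = 5376252969531 → 134573958640418/5376252969531
APPEND 37: p_13 = 37·134573958640418 + 4626023038299 = 4983862492733765, q_13 = 37·5376252969531 + 184810422076 = 199106170294723 → 4983862492733765/199106170294723
APPEND 40: p_14 = 40·4983862492733765 + 134573958640418 = 199489073667991018, q_14 = 40·199106170294723 + 5376252969531 = 7969623064758451 → 199489073667991018/7969623064758451
APPEND 23: p_15 = 23·199489073667991018 + 4983862492733765 = 4593232556856527179, q_15 = 23·7969623064758451 + 199106170294723 = 183500436659739096 → 4593232556856527179/183500436659739096
APPEND 22: p_16 = 22·4593232556856527179 + 199489073667991018 = 101250605324511588956, q_16 = 22·183500436659739096 + 7969623064758451 = 4044979229579018563 → 101250605324511588956/4044979229579018563
APPEND 13: p_17 = 13·101250605324511588956 + 4593232556856527179 = 1320851101775507183607, q_17 = 13·4044979229579018563 + 183500436659739096 = 52768230421186980415 → 1320851101775507183607/52768230421186980415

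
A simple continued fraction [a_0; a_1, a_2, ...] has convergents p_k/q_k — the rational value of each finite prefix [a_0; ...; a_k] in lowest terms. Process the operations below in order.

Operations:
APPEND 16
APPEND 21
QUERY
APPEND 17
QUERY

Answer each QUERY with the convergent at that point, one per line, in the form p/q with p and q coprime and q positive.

APPEND 16: p_0 = 16·1 + 0 = 16, q_0 = 16·0 + 1 = 1 → 16/1
APPEND 21: p_1 = 21·16 + 1 = 337, q_1 = 21·1 + 0 = 21 → 337/21
APPEND 17: p_2 = 17·337 + 16 = 5745, q_2 = 17·21 + 1 = 358 → 5745/358

337/21
5745/358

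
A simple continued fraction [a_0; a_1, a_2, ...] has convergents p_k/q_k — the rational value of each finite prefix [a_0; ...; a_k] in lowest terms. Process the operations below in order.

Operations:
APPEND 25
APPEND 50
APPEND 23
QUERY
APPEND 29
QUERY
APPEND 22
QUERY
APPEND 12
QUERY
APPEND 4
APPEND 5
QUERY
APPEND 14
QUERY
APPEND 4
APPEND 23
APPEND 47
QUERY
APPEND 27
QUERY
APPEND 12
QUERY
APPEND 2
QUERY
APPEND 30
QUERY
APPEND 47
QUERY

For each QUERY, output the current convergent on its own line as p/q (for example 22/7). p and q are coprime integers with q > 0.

28798/1151
836393/33429
18429444/736589
221989721/8872497
4753931361/190005382
67461427382/2696301925
300287498528852/12001906745199
8114145713446833/324306608323184
97670036059890848/3903681206623407
203454217833228529/8131669021569998
6201296571056746718/247853751853723347
291664393057500324275/11657258006146567307

APPEND 25: p_0 = 25·1 + 0 = 25, q_0 = 25·0 + 1 = 1 → 25/1
APPEND 50: p_1 = 50·25 + 1 = 1251, q_1 = 50·1 + 0 = 50 → 1251/50
APPEND 23: p_2 = 23·1251 + 25 = 28798, q_2 = 23·50 + 1 = 1151 → 28798/1151
APPEND 29: p_3 = 29·28798 + 1251 = 836393, q_3 = 29·1151 + 50 = 33429 → 836393/33429
APPEND 22: p_4 = 22·836393 + 28798 = 18429444, q_4 = 22·33429 + 1151 = 736589 → 18429444/736589
APPEND 12: p_5 = 12·18429444 + 836393 = 221989721, q_5 = 12·736589 + 33429 = 8872497 → 221989721/8872497
APPEND 4: p_6 = 4·221989721 + 18429444 = 906388328, q_6 = 4·8872497 + 736589 = 36226577 → 906388328/36226577
APPEND 5: p_7 = 5·906388328 + 221989721 = 4753931361, q_7 = 5·36226577 + 8872497 = 190005382 → 4753931361/190005382
APPEND 14: p_8 = 14·4753931361 + 906388328 = 67461427382, q_8 = 14·190005382 + 36226577 = 2696301925 → 67461427382/2696301925
APPEND 4: p_9 = 4·67461427382 + 4753931361 = 274599640889, q_9 = 4·2696301925 + 190005382 = 10975213082 → 274599640889/10975213082
APPEND 23: p_10 = 23·274599640889 + 67461427382 = 6383253167829, q_10 = 23·10975213082 + 2696301925 = 255126202811 → 6383253167829/255126202811
APPEND 47: p_11 = 47·6383253167829 + 274599640889 = 300287498528852, q_11 = 47·255126202811 + 10975213082 = 12001906745199 → 300287498528852/12001906745199
APPEND 27: p_12 = 27·300287498528852 + 6383253167829 = 8114145713446833, q_12 = 27·12001906745199 + 255126202811 = 324306608323184 → 8114145713446833/324306608323184
APPEND 12: p_13 = 12·8114145713446833 + 300287498528852 = 97670036059890848, q_13 = 12·324306608323184 + 12001906745199 = 3903681206623407 → 97670036059890848/3903681206623407
APPEND 2: p_14 = 2·97670036059890848 + 8114145713446833 = 203454217833228529, q_14 = 2·3903681206623407 + 324306608323184 = 8131669021569998 → 203454217833228529/8131669021569998
APPEND 30: p_15 = 30·203454217833228529 + 97670036059890848 = 6201296571056746718, q_15 = 30·8131669021569998 + 3903681206623407 = 247853751853723347 → 6201296571056746718/247853751853723347
APPEND 47: p_16 = 47·6201296571056746718 + 203454217833228529 = 291664393057500324275, q_16 = 47·247853751853723347 + 8131669021569998 = 11657258006146567307 → 291664393057500324275/11657258006146567307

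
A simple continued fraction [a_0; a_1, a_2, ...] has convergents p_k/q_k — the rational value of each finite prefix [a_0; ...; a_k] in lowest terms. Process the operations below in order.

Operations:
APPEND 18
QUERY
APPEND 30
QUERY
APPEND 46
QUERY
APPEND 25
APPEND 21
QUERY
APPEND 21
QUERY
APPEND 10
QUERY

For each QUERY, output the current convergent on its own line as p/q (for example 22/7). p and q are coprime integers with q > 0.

APPEND 18: p_0 = 18·1 + 0 = 18, q_0 = 18·0 + 1 = 1 → 18/1
APPEND 30: p_1 = 30·18 + 1 = 541, q_1 = 30·1 + 0 = 30 → 541/30
APPEND 46: p_2 = 46·541 + 18 = 24904, q_2 = 46·30 + 1 = 1381 → 24904/1381
APPEND 25: p_3 = 25·24904 + 541 = 623141, q_3 = 25·1381 + 30 = 34555 → 623141/34555
APPEND 21: p_4 = 21·623141 + 24904 = 13110865, q_4 = 21·34555 + 1381 = 727036 → 13110865/727036
APPEND 21: p_5 = 21·13110865 + 623141 = 275951306, q_5 = 21·727036 + 34555 = 15302311 → 275951306/15302311
APPEND 10: p_6 = 10·275951306 + 13110865 = 2772623925, q_6 = 10·15302311 + 727036 = 153750146 → 2772623925/153750146

18/1
541/30
24904/1381
13110865/727036
275951306/15302311
2772623925/153750146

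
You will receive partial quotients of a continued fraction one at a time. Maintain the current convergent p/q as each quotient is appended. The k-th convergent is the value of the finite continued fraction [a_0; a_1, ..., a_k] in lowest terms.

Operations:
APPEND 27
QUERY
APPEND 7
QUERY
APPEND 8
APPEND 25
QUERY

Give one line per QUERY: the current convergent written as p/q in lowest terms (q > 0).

27/1
190/7
38865/1432

APPEND 27: p_0 = 27·1 + 0 = 27, q_0 = 27·0 + 1 = 1 → 27/1
APPEND 7: p_1 = 7·27 + 1 = 190, q_1 = 7·1 + 0 = 7 → 190/7
APPEND 8: p_2 = 8·190 + 27 = 1547, q_2 = 8·7 + 1 = 57 → 1547/57
APPEND 25: p_3 = 25·1547 + 190 = 38865, q_3 = 25·57 + 7 = 1432 → 38865/1432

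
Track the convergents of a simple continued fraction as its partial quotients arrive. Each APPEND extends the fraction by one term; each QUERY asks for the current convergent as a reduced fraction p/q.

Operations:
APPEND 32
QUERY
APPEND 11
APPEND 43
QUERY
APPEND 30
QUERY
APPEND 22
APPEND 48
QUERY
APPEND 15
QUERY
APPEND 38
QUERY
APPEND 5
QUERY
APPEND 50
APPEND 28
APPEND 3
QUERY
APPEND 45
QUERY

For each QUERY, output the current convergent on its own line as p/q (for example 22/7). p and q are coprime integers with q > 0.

32/1
15211/474
456683/14231
483444059/15064919
7261723122/226287341
276428922695/8613983877
1389406336597/43296206726
5932641607976116/184870955835223
268923170646333077/8380092189756717

APPEND 32: p_0 = 32·1 + 0 = 32, q_0 = 32·0 + 1 = 1 → 32/1
APPEND 11: p_1 = 11·32 + 1 = 353, q_1 = 11·1 + 0 = 11 → 353/11
APPEND 43: p_2 = 43·353 + 32 = 15211, q_2 = 43·11 + 1 = 474 → 15211/474
APPEND 30: p_3 = 30·15211 + 353 = 456683, q_3 = 30·474 + 11 = 14231 → 456683/14231
APPEND 22: p_4 = 22·456683 + 15211 = 10062237, q_4 = 22·14231 + 474 = 313556 → 10062237/313556
APPEND 48: p_5 = 48·10062237 + 456683 = 483444059, q_5 = 48·313556 + 14231 = 15064919 → 483444059/15064919
APPEND 15: p_6 = 15·483444059 + 10062237 = 7261723122, q_6 = 15·15064919 + 313556 = 226287341 → 7261723122/226287341
APPEND 38: p_7 = 38·7261723122 + 483444059 = 276428922695, q_7 = 38·226287341 + 15064919 = 8613983877 → 276428922695/8613983877
APPEND 5: p_8 = 5·276428922695 + 7261723122 = 1389406336597, q_8 = 5·8613983877 + 226287341 = 43296206726 → 1389406336597/43296206726
APPEND 50: p_9 = 50·1389406336597 + 276428922695 = 69746745752545, q_9 = 50·43296206726 + 8613983877 = 2173424320177 → 69746745752545/2173424320177
APPEND 28: p_10 = 28·69746745752545 + 1389406336597 = 1954298287407857, q_10 = 28·2173424320177 + 43296206726 = 60899177171682 → 1954298287407857/60899177171682
APPEND 3: p_11 = 3·1954298287407857 + 69746745752545 = 5932641607976116, q_11 = 3·60899177171682 + 2173424320177 = 184870955835223 → 5932641607976116/184870955835223
APPEND 45: p_12 = 45·5932641607976116 + 1954298287407857 = 268923170646333077, q_12 = 45·184870955835223 + 60899177171682 = 8380092189756717 → 268923170646333077/8380092189756717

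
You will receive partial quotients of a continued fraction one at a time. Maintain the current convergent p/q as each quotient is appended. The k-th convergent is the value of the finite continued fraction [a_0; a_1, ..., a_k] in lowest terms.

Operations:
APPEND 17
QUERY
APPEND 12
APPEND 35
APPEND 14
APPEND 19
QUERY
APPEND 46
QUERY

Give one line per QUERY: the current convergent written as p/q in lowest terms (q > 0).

APPEND 17: p_0 = 17·1 + 0 = 17, q_0 = 17·0 + 1 = 1 → 17/1
APPEND 12: p_1 = 12·17 + 1 = 205, q_1 = 12·1 + 0 = 12 → 205/12
APPEND 35: p_2 = 35·205 + 17 = 7192, q_2 = 35·12 + 1 = 421 → 7192/421
APPEND 14: p_3 = 14·7192 + 205 = 100893, q_3 = 14·421 + 12 = 5906 → 100893/5906
APPEND 19: p_4 = 19·100893 + 7192 = 1924159, q_4 = 19·5906 + 421 = 112635 → 1924159/112635
APPEND 46: p_5 = 46·1924159 + 100893 = 88612207, q_5 = 46·112635 + 5906 = 5187116 → 88612207/5187116

17/1
1924159/112635
88612207/5187116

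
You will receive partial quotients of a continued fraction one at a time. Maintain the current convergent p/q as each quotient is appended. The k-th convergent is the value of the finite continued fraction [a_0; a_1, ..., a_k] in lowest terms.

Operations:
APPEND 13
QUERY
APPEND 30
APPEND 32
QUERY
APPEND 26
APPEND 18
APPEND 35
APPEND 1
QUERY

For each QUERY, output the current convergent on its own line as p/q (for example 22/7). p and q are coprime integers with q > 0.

APPEND 13: p_0 = 13·1 + 0 = 13, q_0 = 13·0 + 1 = 1 → 13/1
APPEND 30: p_1 = 30·13 + 1 = 391, q_1 = 30·1 + 0 = 30 → 391/30
APPEND 32: p_2 = 32·391 + 13 = 12525, q_2 = 32·30 + 1 = 961 → 12525/961
APPEND 26: p_3 = 26·12525 + 391 = 326041, q_3 = 26·961 + 30 = 25016 → 326041/25016
APPEND 18: p_4 = 18·326041 + 12525 = 5881263, q_4 = 18·25016 + 961 = 451249 → 5881263/451249
APPEND 35: p_5 = 35·5881263 + 326041 = 206170246, q_5 = 35·451249 + 25016 = 15818731 → 206170246/15818731
APPEND 1: p_6 = 1·206170246 + 5881263 = 212051509, q_6 = 1·15818731 + 451249 = 16269980 → 212051509/16269980

13/1
12525/961
212051509/16269980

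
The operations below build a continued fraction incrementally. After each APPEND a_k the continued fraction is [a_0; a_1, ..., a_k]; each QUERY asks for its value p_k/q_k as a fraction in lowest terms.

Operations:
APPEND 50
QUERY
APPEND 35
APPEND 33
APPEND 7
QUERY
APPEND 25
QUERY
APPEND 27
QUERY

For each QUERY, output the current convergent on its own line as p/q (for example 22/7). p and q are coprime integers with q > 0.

APPEND 50: p_0 = 50·1 + 0 = 50, q_0 = 50·0 + 1 = 1 → 50/1
APPEND 35: p_1 = 35·50 + 1 = 1751, q_1 = 35·1 + 0 = 35 → 1751/35
APPEND 33: p_2 = 33·1751 + 50 = 57833, q_2 = 33·35 + 1 = 1156 → 57833/1156
APPEND 7: p_3 = 7·57833 + 1751 = 406582, q_3 = 7·1156 + 35 = 8127 → 406582/8127
APPEND 25: p_4 = 25·406582 + 57833 = 10222383, q_4 = 25·8127 + 1156 = 204331 → 10222383/204331
APPEND 27: p_5 = 27·10222383 + 406582 = 276410923, q_5 = 27·204331 + 8127 = 5525064 → 276410923/5525064

50/1
406582/8127
10222383/204331
276410923/5525064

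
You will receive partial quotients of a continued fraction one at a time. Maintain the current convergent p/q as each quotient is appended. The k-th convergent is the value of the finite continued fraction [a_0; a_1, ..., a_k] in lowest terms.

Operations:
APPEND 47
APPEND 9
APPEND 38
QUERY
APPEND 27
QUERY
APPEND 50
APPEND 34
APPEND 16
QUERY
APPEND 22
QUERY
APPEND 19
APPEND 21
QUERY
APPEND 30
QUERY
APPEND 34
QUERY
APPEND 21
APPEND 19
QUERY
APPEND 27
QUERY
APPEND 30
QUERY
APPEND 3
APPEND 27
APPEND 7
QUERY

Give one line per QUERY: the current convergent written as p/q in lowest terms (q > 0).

16159/343
436717/9270
11916332377/252942755
262902717317/5580520542
105411329906717/2237520014655
3167346965162910/67231883272703
107795208145445657/2288121551286557
43178262850516358090/916526026296804157
1168079963681961190137/24794320494474002639
35085577173309352062200/744746140860516883327
20466313222099068766015430/434429444170468302181089

APPEND 47: p_0 = 47·1 + 0 = 47, q_0 = 47·0 + 1 = 1 → 47/1
APPEND 9: p_1 = 9·47 + 1 = 424, q_1 = 9·1 + 0 = 9 → 424/9
APPEND 38: p_2 = 38·424 + 47 = 16159, q_2 = 38·9 + 1 = 343 → 16159/343
APPEND 27: p_3 = 27·16159 + 424 = 436717, q_3 = 27·343 + 9 = 9270 → 436717/9270
APPEND 50: p_4 = 50·436717 + 16159 = 21852009, q_4 = 50·9270 + 343 = 463843 → 21852009/463843
APPEND 34: p_5 = 34·21852009 + 436717 = 743405023, q_5 = 34·463843 + 9270 = 15779932 → 743405023/15779932
APPEND 16: p_6 = 16·743405023 + 21852009 = 11916332377, q_6 = 16·15779932 + 463843 = 252942755 → 11916332377/252942755
APPEND 22: p_7 = 22·11916332377 + 743405023 = 262902717317, q_7 = 22·252942755 + 15779932 = 5580520542 → 262902717317/5580520542
APPEND 19: p_8 = 19·262902717317 + 11916332377 = 5007067961400, q_8 = 19·5580520542 + 252942755 = 106282833053 → 5007067961400/106282833053
APPEND 21: p_9 = 21·5007067961400 + 262902717317 = 105411329906717, q_9 = 21·106282833053 + 5580520542 = 2237520014655 → 105411329906717/2237520014655
APPEND 30: p_10 = 30·105411329906717 + 5007067961400 = 3167346965162910, q_10 = 30·2237520014655 + 106282833053 = 67231883272703 → 3167346965162910/67231883272703
APPEND 34: p_11 = 34·3167346965162910 + 105411329906717 = 107795208145445657, q_11 = 34·67231883272703 + 2237520014655 = 2288121551286557 → 107795208145445657/2288121551286557
APPEND 21: p_12 = 21·107795208145445657 + 3167346965162910 = 2266866718019521707, q_12 = 21·2288121551286557 + 67231883272703 = 48117784460290400 → 2266866718019521707/48117784460290400
APPEND 19: p_13 = 19·2266866718019521707 + 107795208145445657 = 43178262850516358090, q_13 = 19·48117784460290400 + 2288121551286557 = 916526026296804157 → 43178262850516358090/916526026296804157
APPEND 27: p_14 = 27·43178262850516358090 + 2266866718019521707 = 1168079963681961190137, q_14 = 27·916526026296804157 + 48117784460290400 = 24794320494474002639 → 1168079963681961190137/24794320494474002639
APPEND 30: p_15 = 30·1168079963681961190137 + 43178262850516358090 = 35085577173309352062200, q_15 = 30·24794320494474002639 + 916526026296804157 = 744746140860516883327 → 35085577173309352062200/744746140860516883327
APPEND 3: p_16 = 3·35085577173309352062200 + 1168079963681961190137 = 106424811483610017376737, q_16 = 3·744746140860516883327 + 24794320494474002639 = 2259032743076024652620 → 106424811483610017376737/2259032743076024652620
APPEND 27: p_17 = 27·106424811483610017376737 + 35085577173309352062200 = 2908555487230779821234099, q_17 = 27·2259032743076024652620 + 744746140860516883327 = 61738630203913182504067 → 2908555487230779821234099/61738630203913182504067
APPEND 7: p_18 = 7·2908555487230779821234099 + 106424811483610017376737 = 20466313222099068766015430, q_18 = 7·61738630203913182504067 + 2259032743076024652620 = 434429444170468302181089 → 20466313222099068766015430/434429444170468302181089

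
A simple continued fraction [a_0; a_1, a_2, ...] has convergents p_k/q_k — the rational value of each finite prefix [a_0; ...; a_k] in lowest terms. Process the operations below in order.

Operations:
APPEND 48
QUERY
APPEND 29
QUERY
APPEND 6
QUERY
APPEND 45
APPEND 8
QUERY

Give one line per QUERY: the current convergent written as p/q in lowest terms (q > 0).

48/1
1393/29
8406/175
3045710/63407

APPEND 48: p_0 = 48·1 + 0 = 48, q_0 = 48·0 + 1 = 1 → 48/1
APPEND 29: p_1 = 29·48 + 1 = 1393, q_1 = 29·1 + 0 = 29 → 1393/29
APPEND 6: p_2 = 6·1393 + 48 = 8406, q_2 = 6·29 + 1 = 175 → 8406/175
APPEND 45: p_3 = 45·8406 + 1393 = 379663, q_3 = 45·175 + 29 = 7904 → 379663/7904
APPEND 8: p_4 = 8·379663 + 8406 = 3045710, q_4 = 8·7904 + 175 = 63407 → 3045710/63407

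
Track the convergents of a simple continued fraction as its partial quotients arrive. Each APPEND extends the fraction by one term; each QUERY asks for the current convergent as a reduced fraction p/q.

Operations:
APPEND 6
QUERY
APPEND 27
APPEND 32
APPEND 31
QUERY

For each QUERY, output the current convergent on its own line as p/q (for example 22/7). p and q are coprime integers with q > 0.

APPEND 6: p_0 = 6·1 + 0 = 6, q_0 = 6·0 + 1 = 1 → 6/1
APPEND 27: p_1 = 27·6 + 1 = 163, q_1 = 27·1 + 0 = 27 → 163/27
APPEND 32: p_2 = 32·163 + 6 = 5222, q_2 = 32·27 + 1 = 865 → 5222/865
APPEND 31: p_3 = 31·5222 + 163 = 162045, q_3 = 31·865 + 27 = 26842 → 162045/26842

6/1
162045/26842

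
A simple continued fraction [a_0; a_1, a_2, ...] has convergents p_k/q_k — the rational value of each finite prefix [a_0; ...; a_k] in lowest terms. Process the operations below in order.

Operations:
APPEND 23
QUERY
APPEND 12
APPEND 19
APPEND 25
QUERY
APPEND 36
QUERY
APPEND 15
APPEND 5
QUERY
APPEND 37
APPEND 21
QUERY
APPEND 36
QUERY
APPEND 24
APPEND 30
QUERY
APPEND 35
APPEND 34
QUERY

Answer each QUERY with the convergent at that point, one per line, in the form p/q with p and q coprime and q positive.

23/1
132427/5737
4772658/206761
363384143/15742521
284219031491/12312931530
10245402069264/443851115509
7395461462884074/320386042227889
8816364513830522252/381942377443343163

APPEND 23: p_0 = 23·1 + 0 = 23, q_0 = 23·0 + 1 = 1 → 23/1
APPEND 12: p_1 = 12·23 + 1 = 277, q_1 = 12·1 + 0 = 12 → 277/12
APPEND 19: p_2 = 19·277 + 23 = 5286, q_2 = 19·12 + 1 = 229 → 5286/229
APPEND 25: p_3 = 25·5286 + 277 = 132427, q_3 = 25·229 + 12 = 5737 → 132427/5737
APPEND 36: p_4 = 36·132427 + 5286 = 4772658, q_4 = 36·5737 + 229 = 206761 → 4772658/206761
APPEND 15: p_5 = 15·4772658 + 132427 = 71722297, q_5 = 15·206761 + 5737 = 3107152 → 71722297/3107152
APPEND 5: p_6 = 5·71722297 + 4772658 = 363384143, q_6 = 5·3107152 + 206761 = 15742521 → 363384143/15742521
APPEND 37: p_7 = 37·363384143 + 71722297 = 13516935588, q_7 = 37·15742521 + 3107152 = 585580429 → 13516935588/585580429
APPEND 21: p_8 = 21·13516935588 + 363384143 = 284219031491, q_8 = 21·585580429 + 15742521 = 12312931530 → 284219031491/12312931530
APPEND 36: p_9 = 36·284219031491 + 13516935588 = 10245402069264, q_9 = 36·12312931530 + 585580429 = 443851115509 → 10245402069264/443851115509
APPEND 24: p_10 = 24·10245402069264 + 284219031491 = 246173868693827, q_10 = 24·443851115509 + 12312931530 = 10664739703746 → 246173868693827/10664739703746
APPEND 30: p_11 = 30·246173868693827 + 10245402069264 = 7395461462884074, q_11 = 30·10664739703746 + 443851115509 = 320386042227889 → 7395461462884074/320386042227889
APPEND 35: p_12 = 35·7395461462884074 + 246173868693827 = 259087325069636417, q_12 = 35·320386042227889 + 10664739703746 = 11224176217679861 → 259087325069636417/11224176217679861
APPEND 34: p_13 = 34·259087325069636417 + 7395461462884074 = 8816364513830522252, q_13 = 34·11224176217679861 + 320386042227889 = 381942377443343163 → 8816364513830522252/381942377443343163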